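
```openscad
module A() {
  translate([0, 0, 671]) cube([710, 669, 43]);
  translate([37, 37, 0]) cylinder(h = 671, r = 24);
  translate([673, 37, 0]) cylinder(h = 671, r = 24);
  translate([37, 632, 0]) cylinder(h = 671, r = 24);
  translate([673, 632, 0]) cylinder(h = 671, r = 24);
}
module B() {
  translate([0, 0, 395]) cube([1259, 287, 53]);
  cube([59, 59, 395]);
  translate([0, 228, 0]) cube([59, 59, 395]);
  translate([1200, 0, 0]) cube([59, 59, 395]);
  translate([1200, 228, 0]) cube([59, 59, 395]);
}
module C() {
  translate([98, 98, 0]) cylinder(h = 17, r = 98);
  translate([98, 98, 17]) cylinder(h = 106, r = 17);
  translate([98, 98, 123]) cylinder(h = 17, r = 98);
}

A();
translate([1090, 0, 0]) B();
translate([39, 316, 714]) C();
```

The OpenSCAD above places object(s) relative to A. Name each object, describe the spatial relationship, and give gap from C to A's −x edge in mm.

A is a table. B is a bench. C is a spool. The bench is on the floor beside the table on its +x side. The spool is on top of the table. The gap from the spool to the table's −x edge is 39 mm.

The spool's min-x is at 39; the table's min-x is 0; gap = 39 mm.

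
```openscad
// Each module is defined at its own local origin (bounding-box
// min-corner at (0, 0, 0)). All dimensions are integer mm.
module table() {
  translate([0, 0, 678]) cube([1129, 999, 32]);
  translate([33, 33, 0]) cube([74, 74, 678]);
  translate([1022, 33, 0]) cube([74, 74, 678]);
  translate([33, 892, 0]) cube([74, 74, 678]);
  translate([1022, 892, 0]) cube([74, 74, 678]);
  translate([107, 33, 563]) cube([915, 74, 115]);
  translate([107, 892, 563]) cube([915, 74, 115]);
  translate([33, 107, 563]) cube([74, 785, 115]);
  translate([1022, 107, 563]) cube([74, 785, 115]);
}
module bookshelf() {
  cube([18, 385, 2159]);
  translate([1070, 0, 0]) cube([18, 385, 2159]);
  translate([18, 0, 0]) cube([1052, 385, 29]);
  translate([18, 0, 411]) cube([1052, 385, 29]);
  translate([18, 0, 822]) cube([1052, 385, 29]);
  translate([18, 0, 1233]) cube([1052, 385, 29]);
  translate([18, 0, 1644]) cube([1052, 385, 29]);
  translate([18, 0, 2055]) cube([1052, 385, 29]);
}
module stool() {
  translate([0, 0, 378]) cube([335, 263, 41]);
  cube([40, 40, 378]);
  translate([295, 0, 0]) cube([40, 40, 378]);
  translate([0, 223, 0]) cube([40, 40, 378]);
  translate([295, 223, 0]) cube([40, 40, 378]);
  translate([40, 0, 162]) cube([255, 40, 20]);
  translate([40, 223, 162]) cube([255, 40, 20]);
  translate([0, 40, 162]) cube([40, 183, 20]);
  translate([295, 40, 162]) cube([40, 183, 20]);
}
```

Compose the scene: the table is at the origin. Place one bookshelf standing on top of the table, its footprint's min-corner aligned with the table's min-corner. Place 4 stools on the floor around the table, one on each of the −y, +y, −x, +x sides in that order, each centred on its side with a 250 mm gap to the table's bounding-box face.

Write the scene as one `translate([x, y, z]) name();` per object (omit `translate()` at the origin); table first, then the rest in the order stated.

table();
translate([0, 0, 710]) bookshelf();
translate([397, -513, 0]) stool();
translate([397, 1249, 0]) stool();
translate([-585, 368, 0]) stool();
translate([1379, 368, 0]) stool();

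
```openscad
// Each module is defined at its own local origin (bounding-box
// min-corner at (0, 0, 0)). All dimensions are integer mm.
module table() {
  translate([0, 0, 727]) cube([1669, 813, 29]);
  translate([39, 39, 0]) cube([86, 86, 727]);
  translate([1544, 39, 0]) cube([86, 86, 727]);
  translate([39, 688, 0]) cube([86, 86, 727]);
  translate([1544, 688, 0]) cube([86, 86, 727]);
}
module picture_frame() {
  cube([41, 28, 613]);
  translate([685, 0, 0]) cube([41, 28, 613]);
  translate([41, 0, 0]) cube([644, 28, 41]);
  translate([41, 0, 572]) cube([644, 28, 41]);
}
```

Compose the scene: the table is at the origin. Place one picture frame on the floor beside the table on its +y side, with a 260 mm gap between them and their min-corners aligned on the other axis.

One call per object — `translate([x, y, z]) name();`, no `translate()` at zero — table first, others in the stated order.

table();
translate([0, 1073, 0]) picture_frame();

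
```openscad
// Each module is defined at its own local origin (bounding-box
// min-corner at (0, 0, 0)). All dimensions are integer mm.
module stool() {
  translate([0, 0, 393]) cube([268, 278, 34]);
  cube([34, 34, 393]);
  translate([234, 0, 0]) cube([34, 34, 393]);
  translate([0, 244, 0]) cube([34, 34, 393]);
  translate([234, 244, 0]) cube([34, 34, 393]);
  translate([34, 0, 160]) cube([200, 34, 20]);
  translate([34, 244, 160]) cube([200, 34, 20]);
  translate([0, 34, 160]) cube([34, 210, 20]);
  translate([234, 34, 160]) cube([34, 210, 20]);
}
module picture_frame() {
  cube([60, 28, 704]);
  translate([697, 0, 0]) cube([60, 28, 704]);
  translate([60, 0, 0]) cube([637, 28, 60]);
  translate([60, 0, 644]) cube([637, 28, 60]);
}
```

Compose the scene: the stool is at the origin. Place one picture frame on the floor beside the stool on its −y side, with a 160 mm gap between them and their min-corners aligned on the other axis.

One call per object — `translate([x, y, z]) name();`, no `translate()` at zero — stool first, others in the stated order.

stool();
translate([0, -188, 0]) picture_frame();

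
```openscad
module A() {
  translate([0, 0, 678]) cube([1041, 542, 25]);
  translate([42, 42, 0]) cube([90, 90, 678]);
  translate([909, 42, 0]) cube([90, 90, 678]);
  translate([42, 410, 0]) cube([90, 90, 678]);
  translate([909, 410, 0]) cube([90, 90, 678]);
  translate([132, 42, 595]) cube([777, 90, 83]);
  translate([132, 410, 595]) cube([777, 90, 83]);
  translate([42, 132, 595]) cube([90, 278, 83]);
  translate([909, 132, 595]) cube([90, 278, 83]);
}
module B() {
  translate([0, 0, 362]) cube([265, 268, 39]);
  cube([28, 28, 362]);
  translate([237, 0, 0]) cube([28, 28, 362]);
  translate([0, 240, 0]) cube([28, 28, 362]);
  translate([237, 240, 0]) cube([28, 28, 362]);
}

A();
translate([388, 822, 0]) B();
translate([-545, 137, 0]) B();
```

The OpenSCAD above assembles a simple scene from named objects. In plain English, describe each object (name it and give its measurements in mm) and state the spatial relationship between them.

A is a table: top 1041 mm (x) × 542 mm (y), 25 mm thick, upper face at z = 703 mm, on four 90×90 mm square legs, each inset 42 mm from the nearest pair of top edges, running from z = 0 to the bottom of the top. Four apron rails, 90 mm thick and 83 mm tall, run between adjacent legs with their top edges flush with the underside of the top and their outer faces flush with the legs' outer faces.

B is a simple wooden stool: a rectangular seat 265 mm (x) by 268 mm (y), 39 mm thick, top face at z = 401 mm, on four square legs, each 28×28 mm in cross-section. The legs rest on z = 0, each flush with a corner of the seat.

Two stools sit around the table at the +y, −x sides.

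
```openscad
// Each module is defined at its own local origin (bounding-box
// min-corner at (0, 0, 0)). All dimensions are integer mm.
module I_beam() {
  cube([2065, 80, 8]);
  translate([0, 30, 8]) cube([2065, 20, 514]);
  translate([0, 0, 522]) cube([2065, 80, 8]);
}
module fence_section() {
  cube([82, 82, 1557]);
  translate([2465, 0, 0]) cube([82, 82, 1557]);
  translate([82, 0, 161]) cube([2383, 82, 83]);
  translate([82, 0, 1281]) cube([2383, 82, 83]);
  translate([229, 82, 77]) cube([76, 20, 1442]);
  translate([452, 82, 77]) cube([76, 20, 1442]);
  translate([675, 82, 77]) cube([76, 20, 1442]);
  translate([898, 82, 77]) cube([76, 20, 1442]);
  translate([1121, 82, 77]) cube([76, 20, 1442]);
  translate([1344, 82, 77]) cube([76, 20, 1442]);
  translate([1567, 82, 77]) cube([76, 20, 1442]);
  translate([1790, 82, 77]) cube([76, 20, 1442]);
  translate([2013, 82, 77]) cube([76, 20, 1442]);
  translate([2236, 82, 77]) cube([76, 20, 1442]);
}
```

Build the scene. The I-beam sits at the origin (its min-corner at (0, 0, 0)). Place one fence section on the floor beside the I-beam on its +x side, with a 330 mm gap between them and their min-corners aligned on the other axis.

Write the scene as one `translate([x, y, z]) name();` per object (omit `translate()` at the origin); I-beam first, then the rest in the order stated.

I_beam();
translate([2395, 0, 0]) fence_section();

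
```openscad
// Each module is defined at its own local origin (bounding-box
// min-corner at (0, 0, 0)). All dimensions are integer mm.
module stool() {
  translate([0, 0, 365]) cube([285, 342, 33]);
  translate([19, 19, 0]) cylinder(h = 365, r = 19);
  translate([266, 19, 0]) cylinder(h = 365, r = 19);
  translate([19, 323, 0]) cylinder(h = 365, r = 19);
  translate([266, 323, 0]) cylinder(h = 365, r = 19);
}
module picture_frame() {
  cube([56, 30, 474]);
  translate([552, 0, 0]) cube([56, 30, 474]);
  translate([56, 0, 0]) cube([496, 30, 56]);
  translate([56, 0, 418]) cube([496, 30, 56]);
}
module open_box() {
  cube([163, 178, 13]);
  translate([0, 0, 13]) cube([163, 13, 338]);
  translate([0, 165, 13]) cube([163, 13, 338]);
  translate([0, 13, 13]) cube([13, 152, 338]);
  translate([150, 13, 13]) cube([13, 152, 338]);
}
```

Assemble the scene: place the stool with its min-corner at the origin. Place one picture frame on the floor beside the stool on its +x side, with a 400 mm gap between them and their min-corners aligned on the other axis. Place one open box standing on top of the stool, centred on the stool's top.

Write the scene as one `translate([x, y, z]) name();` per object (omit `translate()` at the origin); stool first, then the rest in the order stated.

stool();
translate([685, 0, 0]) picture_frame();
translate([61, 82, 398]) open_box();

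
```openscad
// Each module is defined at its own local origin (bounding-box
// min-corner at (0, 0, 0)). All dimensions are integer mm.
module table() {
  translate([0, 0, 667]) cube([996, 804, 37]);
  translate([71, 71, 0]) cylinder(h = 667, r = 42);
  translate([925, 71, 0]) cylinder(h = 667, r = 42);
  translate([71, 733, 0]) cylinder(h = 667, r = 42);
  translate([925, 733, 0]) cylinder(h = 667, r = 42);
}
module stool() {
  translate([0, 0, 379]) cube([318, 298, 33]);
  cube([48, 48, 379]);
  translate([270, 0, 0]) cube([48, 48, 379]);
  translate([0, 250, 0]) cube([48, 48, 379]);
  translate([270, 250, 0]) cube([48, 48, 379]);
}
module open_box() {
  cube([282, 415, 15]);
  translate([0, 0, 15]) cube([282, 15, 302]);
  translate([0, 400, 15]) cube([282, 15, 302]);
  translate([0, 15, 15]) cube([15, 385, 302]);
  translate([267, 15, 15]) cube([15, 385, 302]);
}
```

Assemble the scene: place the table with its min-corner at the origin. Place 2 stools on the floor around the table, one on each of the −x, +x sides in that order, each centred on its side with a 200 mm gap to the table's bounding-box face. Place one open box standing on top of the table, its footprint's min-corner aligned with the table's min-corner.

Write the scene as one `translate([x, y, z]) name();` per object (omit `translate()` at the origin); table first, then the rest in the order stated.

table();
translate([-518, 253, 0]) stool();
translate([1196, 253, 0]) stool();
translate([0, 0, 704]) open_box();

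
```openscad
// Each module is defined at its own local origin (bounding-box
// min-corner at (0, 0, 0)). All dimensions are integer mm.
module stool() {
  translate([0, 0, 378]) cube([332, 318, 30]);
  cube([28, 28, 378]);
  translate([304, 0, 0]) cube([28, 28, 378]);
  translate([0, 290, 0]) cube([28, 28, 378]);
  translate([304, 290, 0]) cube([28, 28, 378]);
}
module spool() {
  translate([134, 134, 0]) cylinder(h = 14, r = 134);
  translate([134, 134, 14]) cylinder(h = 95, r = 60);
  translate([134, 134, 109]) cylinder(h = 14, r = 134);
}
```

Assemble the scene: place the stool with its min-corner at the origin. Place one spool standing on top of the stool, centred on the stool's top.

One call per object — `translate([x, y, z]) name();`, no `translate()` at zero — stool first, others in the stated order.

stool();
translate([32, 25, 408]) spool();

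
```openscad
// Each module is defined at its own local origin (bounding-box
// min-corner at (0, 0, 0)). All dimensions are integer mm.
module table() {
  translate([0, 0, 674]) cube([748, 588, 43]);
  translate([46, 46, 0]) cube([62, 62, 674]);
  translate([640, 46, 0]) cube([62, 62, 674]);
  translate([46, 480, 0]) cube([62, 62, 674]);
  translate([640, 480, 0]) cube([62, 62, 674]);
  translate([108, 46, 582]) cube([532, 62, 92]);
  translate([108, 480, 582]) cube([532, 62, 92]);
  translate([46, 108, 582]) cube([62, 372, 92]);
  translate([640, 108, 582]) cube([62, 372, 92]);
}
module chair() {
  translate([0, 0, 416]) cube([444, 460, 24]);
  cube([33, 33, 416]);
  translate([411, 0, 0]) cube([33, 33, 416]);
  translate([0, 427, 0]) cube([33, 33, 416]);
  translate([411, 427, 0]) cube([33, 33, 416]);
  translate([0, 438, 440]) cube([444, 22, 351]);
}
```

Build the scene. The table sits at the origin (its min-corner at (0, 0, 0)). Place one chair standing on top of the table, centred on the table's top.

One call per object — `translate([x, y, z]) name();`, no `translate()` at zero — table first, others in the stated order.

table();
translate([152, 64, 717]) chair();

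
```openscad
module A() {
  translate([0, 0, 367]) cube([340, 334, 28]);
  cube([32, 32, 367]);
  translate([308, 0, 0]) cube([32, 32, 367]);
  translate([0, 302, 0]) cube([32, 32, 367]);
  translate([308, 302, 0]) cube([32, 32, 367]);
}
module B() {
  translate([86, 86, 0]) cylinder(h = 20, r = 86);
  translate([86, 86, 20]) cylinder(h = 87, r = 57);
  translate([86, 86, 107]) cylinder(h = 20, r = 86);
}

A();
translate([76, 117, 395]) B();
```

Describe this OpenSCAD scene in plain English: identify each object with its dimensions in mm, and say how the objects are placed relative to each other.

A is a four-legged stool. The seat is 340×334 mm, 28 mm thick, top at z = 395 mm. It stands on four square legs, each 32×32 mm in cross-section, from z = 0 to the seat underside, each flush with a corner of the seat.

B is a spool: two coaxial disc flanges of radius 86 mm and thickness 20 mm, joined by a core cylinder of radius 57 mm and height 87 mm. The lower flange rests on z = 0 and the three cylinders share a vertical axis.

The spool is on top of the stool.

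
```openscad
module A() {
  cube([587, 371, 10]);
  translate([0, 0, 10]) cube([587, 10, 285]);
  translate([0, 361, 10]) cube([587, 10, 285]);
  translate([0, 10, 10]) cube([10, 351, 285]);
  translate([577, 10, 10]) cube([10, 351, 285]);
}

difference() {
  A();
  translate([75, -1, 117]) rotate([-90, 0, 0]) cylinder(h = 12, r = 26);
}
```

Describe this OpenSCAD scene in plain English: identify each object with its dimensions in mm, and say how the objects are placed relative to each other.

A is an open storage box with external size 587×371×295 mm and wall thickness 10 mm (the base is also 10 mm thick). The base covers the whole footprint; the four walls stand on the base, with the y-facing walls full-width and the x-facing walls fitting between their inner faces.

The open box has a circular hole of radius 26 mm through its front wall, centred at (x = 75, z = 117).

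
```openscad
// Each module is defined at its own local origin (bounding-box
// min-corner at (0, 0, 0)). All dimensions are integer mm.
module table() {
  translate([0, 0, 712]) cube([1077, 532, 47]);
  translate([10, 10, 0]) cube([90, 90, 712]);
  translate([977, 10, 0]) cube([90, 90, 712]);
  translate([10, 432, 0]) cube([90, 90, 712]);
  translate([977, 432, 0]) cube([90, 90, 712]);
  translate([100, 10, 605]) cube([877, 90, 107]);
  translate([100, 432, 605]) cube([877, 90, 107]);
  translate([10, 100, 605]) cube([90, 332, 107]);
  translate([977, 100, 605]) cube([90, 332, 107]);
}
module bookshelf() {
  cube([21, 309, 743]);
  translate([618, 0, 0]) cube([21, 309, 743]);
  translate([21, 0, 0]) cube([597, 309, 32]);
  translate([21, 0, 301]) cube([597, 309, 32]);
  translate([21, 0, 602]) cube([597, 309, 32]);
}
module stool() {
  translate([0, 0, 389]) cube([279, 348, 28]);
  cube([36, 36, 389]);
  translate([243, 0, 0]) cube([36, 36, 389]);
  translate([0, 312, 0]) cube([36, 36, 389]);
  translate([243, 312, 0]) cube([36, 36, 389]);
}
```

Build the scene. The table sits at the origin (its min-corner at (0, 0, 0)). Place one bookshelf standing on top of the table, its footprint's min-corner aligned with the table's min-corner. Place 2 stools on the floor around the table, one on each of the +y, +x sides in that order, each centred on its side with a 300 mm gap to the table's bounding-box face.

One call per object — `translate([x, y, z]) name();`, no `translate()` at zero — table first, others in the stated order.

table();
translate([0, 0, 759]) bookshelf();
translate([399, 832, 0]) stool();
translate([1377, 92, 0]) stool();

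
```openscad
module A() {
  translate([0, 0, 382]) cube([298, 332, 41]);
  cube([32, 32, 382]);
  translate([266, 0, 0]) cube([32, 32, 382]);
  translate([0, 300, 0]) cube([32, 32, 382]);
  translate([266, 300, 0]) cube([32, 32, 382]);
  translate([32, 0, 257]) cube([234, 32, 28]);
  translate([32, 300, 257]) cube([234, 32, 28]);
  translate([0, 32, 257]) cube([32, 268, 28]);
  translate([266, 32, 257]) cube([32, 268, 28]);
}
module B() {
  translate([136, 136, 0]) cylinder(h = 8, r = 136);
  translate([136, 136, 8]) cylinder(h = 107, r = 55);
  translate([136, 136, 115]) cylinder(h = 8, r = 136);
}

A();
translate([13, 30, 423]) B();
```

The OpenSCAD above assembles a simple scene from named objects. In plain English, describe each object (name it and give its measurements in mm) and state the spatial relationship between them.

A is a simple wooden stool: a rectangular seat 298 mm (x) by 332 mm (y), 41 mm thick, top face at z = 423 mm, on four square legs, each 32×32 mm in cross-section. The legs rest on z = 0, each flush with a corner of the seat. Four stretchers, 32 mm wide and 28 mm tall, connect adjacent legs with their undersides at z = 257 mm, each running between the inner faces of the legs it joins and aligned with the legs' outer faces on the other axis.

B is a spool: two coaxial disc flanges of radius 136 mm and thickness 8 mm, joined by a core cylinder of radius 55 mm and height 107 mm. The lower flange rests on z = 0 and the three cylinders share a vertical axis.

The spool is on top of the stool, centred.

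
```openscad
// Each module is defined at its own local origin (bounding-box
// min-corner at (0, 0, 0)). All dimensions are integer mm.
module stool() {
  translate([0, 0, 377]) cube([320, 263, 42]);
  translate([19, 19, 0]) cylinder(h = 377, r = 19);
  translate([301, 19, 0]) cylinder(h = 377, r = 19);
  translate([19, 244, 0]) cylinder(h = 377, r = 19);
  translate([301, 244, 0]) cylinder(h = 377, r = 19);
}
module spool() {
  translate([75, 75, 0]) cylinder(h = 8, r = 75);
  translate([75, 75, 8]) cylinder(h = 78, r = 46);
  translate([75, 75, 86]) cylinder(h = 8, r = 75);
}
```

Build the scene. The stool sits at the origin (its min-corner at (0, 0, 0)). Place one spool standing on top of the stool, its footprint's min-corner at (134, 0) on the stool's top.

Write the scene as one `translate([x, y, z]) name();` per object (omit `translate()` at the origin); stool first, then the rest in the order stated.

stool();
translate([134, 0, 419]) spool();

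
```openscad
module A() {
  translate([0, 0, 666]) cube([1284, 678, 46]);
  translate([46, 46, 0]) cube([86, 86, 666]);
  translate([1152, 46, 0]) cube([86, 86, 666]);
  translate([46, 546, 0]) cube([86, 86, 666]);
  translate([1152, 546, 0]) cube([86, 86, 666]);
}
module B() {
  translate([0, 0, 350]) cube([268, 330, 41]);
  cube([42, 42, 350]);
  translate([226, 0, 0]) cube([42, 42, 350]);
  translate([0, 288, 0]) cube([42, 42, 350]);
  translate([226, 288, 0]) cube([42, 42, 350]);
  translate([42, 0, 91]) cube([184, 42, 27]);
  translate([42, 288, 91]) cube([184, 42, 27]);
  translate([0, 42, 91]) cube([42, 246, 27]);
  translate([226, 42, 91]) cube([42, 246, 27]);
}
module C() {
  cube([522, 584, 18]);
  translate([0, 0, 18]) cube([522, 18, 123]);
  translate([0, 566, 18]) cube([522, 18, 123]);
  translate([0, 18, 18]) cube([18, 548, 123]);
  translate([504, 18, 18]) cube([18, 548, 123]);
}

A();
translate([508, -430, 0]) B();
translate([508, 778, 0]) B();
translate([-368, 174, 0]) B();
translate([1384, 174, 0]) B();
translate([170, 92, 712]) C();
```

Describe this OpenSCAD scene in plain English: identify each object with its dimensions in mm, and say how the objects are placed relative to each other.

A is a rectangular dining table. The top is 1284×678×46 mm with its upper surface at z = 712 mm. It stands on four 86×86 mm square legs, each inset 46 mm from the nearest pair of top edges, running from the floor to the underside of the top.

B is a simple wooden stool: a rectangular seat 268 mm (x) by 330 mm (y), 41 mm thick, top face at z = 391 mm, on four square legs, each 42×42 mm in cross-section. The legs rest on z = 0, each flush with a corner of the seat. Four stretchers, 42 mm wide and 27 mm tall, connect adjacent legs with their undersides at z = 91 mm, each running between the inner faces of the legs it joins and aligned with the legs' outer faces on the other axis.

C is an open storage box with external size 522×584×141 mm and wall thickness 18 mm (the base is also 18 mm thick). The base covers the whole footprint; the four walls stand on the base, with the y-facing walls full-width and the x-facing walls fitting between their inner faces.

Four stools sit around the table at the −y, +y, −x, +x sides. The open box is on top of the table.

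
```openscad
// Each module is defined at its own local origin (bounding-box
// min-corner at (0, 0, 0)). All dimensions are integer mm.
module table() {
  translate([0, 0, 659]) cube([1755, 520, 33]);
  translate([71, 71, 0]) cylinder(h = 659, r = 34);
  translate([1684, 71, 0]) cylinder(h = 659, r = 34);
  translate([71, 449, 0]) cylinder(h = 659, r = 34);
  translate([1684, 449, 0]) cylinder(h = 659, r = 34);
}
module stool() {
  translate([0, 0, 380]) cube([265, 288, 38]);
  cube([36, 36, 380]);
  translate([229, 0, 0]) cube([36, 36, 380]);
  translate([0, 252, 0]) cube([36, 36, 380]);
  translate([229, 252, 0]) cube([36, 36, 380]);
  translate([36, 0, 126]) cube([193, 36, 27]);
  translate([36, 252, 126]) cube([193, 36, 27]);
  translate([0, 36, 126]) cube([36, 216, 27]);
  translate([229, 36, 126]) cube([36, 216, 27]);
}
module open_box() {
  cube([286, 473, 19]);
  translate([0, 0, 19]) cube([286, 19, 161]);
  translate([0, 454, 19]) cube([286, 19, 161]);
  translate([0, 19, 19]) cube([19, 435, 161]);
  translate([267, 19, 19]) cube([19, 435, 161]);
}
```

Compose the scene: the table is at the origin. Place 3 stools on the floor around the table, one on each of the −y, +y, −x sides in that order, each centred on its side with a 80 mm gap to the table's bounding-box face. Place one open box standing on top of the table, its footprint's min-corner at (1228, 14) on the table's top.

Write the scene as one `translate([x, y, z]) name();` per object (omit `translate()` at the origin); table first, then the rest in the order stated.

table();
translate([745, -368, 0]) stool();
translate([745, 600, 0]) stool();
translate([-345, 116, 0]) stool();
translate([1228, 14, 692]) open_box();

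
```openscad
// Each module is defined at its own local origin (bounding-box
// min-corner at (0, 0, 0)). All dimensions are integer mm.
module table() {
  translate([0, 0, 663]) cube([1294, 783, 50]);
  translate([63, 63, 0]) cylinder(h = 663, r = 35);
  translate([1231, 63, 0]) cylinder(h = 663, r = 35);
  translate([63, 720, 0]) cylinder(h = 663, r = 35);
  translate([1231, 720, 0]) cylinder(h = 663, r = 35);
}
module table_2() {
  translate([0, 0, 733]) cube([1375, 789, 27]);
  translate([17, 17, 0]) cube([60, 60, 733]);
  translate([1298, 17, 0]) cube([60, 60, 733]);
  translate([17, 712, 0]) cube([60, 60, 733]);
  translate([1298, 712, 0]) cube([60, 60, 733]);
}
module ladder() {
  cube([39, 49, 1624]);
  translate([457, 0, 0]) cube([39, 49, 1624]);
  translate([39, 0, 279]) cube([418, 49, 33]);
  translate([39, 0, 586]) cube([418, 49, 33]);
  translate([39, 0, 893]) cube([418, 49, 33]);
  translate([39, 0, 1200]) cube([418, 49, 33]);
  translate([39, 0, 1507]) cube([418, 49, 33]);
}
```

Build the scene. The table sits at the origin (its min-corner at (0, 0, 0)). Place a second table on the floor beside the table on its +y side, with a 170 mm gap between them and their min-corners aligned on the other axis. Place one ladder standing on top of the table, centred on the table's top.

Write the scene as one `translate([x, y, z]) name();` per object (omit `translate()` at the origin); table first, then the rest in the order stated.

table();
translate([0, 953, 0]) table_2();
translate([399, 367, 713]) ladder();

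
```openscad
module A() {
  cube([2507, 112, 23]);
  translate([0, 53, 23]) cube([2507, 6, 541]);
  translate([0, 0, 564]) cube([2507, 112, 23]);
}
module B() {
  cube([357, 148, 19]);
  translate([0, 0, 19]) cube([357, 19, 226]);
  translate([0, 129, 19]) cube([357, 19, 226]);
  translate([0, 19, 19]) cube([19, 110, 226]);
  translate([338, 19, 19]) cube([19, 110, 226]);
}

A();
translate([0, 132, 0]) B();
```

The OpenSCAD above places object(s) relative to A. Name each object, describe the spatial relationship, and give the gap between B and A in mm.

A is an I-beam. B is an open box. The open box is on the floor beside the I-beam on its +y side. The gap between the open box and the I-beam is 20 mm.

The open box's nearest face is 20 mm from the I-beam's +y face.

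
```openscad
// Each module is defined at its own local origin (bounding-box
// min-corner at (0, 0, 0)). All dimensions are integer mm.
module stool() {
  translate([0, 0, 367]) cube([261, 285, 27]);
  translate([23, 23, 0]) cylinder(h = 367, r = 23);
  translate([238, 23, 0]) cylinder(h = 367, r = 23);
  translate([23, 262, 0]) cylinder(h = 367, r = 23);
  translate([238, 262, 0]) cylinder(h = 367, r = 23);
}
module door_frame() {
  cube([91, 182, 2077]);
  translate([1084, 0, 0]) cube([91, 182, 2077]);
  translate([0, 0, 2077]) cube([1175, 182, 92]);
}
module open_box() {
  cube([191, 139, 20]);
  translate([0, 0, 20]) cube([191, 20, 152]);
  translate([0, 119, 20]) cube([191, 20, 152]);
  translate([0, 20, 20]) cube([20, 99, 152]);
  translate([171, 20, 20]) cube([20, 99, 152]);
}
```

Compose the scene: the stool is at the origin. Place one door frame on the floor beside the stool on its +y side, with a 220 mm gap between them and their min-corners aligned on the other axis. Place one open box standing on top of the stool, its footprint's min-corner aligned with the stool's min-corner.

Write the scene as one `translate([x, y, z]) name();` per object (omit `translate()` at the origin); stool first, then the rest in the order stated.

stool();
translate([0, 505, 0]) door_frame();
translate([0, 0, 394]) open_box();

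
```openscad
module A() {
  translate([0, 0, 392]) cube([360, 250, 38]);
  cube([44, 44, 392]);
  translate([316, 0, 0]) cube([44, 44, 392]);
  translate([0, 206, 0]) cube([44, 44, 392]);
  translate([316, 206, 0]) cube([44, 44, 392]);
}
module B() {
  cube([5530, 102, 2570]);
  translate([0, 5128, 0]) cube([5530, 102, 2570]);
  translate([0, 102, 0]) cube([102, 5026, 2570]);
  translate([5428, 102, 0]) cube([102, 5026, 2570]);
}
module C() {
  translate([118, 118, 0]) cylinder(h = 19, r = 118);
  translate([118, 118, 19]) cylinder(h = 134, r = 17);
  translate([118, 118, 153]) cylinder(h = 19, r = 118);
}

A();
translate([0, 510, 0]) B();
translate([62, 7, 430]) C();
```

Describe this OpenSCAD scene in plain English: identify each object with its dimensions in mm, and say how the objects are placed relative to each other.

A is a four-legged stool. The seat is a 360×250×38 mm slab whose top surface is at z = 430 mm; four square legs, each 44×44 mm in cross-section, run from the floor (z = 0) to the underside of the seat, each flush with a corner of the seat.

B is the wall frame of a small rectangular building: four walls, each 2570 mm tall and 102 mm thick, enclosing a footprint 5530 mm (x) by 5230 mm (y) outside-to-outside, with no floor or roof. The front and back walls (the −y and +y sides) span the full width; the two side walls fit between them.

C is a spool: two coaxial disc flanges of radius 118 mm and thickness 19 mm, joined by a core cylinder of radius 17 mm and height 134 mm. The lower flange rests on z = 0 and the three cylinders share a vertical axis.

The house frame is on the floor beside the stool on its +y side. The spool is on top of the stool, centred.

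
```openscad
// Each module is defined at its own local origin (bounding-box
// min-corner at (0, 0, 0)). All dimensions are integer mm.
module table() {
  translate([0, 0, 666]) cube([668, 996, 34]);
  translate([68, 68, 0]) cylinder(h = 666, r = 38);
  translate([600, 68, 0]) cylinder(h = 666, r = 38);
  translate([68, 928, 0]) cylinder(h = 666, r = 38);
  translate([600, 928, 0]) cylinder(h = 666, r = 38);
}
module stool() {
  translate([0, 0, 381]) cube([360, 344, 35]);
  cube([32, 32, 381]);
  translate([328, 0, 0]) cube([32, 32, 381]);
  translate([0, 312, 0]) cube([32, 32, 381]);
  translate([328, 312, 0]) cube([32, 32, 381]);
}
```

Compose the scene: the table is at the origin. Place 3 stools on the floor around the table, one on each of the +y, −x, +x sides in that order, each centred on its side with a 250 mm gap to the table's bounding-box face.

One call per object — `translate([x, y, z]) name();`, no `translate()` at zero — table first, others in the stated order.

table();
translate([154, 1246, 0]) stool();
translate([-610, 326, 0]) stool();
translate([918, 326, 0]) stool();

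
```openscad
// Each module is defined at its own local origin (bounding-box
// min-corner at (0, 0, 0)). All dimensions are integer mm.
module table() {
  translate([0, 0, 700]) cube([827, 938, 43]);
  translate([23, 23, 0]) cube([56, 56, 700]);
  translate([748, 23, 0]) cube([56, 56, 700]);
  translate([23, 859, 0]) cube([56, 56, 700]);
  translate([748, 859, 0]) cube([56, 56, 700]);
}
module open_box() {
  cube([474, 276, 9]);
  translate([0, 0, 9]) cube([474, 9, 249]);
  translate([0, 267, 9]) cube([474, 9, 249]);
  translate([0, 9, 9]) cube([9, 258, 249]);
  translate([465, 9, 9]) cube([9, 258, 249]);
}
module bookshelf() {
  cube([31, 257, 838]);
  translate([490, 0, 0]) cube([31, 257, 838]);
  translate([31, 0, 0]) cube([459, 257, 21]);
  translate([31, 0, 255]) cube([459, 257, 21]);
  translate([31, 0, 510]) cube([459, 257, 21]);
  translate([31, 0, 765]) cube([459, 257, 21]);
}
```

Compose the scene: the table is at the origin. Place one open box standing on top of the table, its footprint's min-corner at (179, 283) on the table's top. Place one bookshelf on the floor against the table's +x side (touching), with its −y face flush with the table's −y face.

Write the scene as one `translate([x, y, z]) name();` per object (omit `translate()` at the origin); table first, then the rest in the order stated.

table();
translate([179, 283, 743]) open_box();
translate([827, 0, 0]) bookshelf();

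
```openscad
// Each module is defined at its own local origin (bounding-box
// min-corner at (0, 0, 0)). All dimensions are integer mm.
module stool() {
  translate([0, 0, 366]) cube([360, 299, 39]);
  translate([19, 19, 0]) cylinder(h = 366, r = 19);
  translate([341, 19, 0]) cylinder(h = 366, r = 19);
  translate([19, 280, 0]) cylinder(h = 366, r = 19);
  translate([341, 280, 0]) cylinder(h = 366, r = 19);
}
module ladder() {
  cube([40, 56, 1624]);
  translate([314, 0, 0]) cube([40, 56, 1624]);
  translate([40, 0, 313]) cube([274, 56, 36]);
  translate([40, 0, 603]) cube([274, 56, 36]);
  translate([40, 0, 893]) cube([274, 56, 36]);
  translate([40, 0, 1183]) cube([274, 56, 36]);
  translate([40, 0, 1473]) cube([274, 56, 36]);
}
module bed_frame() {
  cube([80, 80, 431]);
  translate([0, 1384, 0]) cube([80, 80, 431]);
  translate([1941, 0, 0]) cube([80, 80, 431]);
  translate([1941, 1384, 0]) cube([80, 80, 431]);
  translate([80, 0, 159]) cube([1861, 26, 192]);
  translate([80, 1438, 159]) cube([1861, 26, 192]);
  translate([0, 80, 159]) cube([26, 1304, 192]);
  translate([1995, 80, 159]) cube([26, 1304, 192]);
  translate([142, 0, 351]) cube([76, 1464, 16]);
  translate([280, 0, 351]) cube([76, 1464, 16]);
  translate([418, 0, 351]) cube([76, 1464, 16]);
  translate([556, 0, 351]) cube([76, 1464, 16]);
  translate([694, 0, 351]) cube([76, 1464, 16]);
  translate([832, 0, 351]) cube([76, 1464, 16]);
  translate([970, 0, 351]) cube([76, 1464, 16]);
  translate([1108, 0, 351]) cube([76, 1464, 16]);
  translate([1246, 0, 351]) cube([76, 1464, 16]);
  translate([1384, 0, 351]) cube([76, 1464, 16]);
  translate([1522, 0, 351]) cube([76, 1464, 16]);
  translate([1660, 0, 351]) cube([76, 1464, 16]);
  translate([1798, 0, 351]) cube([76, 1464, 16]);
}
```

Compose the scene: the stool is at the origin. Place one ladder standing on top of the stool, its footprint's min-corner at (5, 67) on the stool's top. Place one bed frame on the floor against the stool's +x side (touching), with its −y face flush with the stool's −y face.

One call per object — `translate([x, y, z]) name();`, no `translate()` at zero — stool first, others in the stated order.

stool();
translate([5, 67, 405]) ladder();
translate([360, 0, 0]) bed_frame();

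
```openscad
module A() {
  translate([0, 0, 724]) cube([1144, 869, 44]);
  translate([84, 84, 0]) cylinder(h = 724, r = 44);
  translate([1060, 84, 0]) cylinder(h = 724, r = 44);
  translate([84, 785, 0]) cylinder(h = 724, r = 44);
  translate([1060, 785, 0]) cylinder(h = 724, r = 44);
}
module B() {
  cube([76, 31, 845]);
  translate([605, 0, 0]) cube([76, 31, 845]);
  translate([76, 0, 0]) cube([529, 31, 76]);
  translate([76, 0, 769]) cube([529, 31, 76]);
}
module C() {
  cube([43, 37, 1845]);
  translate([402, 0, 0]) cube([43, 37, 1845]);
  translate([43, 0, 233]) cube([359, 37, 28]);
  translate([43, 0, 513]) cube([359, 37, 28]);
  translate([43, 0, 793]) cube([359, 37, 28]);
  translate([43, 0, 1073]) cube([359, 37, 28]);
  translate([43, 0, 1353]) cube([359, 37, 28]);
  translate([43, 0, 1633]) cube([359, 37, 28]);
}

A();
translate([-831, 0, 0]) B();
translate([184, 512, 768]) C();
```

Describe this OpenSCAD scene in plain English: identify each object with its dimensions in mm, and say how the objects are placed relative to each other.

A is a table: top 1144 mm (x) × 869 mm (y), 44 mm thick, upper face at z = 768 mm, on four round legs of 88 mm diameter, each leg's bounding box inset 40 mm from the nearest pair of top edges, running from z = 0 to the bottom of the top.

B is a rectangular picture frame lying in the x–z plane (depth along y). The opening is 529 mm wide (x) by 693 mm tall (z), surrounded by a border 76 mm wide on all four sides. The frame is 31 mm deep and is made of two full-height vertical stiles with two horizontal rails fitted between them.

C is a straight ladder. Two 43×37 mm vertical rails, 1845 mm tall, stand 445 mm apart (outside-to-outside) with their front faces coplanar on the −y side. 6 rungs, each 37 mm deep and 28 mm tall, span between the inner faces of the rails, front faces flush with the rails. The lowest rung's underside is at z = 233 mm and rungs are spaced 280 mm apart (underside to underside).

The picture frame is on the floor beside the table on its −x side. The ladder is on top of the table.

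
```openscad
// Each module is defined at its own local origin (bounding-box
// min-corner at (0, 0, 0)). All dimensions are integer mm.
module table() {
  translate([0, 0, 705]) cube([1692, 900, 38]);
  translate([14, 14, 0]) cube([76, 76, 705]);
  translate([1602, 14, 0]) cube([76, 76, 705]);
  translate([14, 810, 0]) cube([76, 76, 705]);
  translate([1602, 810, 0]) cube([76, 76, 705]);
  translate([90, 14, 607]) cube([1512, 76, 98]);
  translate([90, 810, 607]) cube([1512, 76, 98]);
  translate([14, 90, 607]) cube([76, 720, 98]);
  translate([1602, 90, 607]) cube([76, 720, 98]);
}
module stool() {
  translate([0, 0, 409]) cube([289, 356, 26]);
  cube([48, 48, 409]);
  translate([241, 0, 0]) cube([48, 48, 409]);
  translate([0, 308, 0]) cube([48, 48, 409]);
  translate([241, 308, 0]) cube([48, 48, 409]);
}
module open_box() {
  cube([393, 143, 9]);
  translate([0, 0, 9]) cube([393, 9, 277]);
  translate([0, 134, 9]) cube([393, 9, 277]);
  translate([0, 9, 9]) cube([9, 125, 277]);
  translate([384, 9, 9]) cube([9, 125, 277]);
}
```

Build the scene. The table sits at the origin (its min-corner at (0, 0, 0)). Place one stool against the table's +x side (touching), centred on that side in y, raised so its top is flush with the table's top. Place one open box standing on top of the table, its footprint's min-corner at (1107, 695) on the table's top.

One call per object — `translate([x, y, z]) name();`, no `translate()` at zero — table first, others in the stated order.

table();
translate([1692, 272, 308]) stool();
translate([1107, 695, 743]) open_box();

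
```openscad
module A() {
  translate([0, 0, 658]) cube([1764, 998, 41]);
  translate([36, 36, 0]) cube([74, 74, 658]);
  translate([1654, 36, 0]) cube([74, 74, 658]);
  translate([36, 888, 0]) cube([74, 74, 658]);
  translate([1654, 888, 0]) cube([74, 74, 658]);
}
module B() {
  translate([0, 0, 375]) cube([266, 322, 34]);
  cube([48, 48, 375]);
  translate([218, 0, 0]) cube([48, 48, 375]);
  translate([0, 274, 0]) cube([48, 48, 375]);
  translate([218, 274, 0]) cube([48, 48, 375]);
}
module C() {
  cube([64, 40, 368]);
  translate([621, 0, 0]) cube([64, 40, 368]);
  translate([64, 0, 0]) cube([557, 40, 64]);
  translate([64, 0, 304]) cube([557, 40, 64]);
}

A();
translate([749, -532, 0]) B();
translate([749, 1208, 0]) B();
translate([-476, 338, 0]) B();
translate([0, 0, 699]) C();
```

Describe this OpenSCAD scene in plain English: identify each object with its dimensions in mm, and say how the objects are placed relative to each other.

A is a table with a 1764×998 mm rectangular top, 41 mm thick, top surface at z = 699 mm, supported by four 74×74 mm square legs, each inset 36 mm from the nearest pair of top edges, running from the floor.

B is a four-legged stool. The seat is 266×322 mm, 34 mm thick, top at z = 409 mm. It stands on four square legs, each 48×48 mm in cross-section, from z = 0 to the seat underside, each flush with a corner of the seat.

C is a picture frame with a 557×240 mm rectangular opening (x by z) and a uniform 64 mm border on every side. Frame depth is 40 mm along y. It is built from two vertical stiles running the full outside height and two horizontal rails spanning the gap between the stiles.

Three stools sit around the table at the −y, +y, −x sides. The picture frame is on top of the table.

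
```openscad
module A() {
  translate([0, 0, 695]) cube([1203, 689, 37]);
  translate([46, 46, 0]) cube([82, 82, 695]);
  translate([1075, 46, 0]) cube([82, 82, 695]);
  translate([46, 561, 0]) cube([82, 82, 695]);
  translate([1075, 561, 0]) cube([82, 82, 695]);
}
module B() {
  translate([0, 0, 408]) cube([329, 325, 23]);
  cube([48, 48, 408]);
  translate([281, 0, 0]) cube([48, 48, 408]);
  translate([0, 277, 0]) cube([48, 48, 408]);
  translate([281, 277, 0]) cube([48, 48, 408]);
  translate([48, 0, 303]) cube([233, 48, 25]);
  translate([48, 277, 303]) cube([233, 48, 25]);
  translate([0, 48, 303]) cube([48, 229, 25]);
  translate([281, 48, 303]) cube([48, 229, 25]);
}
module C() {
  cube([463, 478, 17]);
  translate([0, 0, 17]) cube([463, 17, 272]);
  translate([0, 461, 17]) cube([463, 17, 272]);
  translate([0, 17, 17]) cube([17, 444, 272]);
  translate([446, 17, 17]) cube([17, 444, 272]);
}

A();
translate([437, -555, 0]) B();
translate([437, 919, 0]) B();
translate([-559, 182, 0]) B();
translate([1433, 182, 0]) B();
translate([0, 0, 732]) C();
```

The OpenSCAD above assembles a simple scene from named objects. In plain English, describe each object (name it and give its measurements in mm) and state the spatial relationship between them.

A is a table: top 1203 mm (x) × 689 mm (y), 37 mm thick, upper face at z = 732 mm, on four 82×82 mm square legs, each inset 46 mm from the nearest pair of top edges, running from z = 0 to the bottom of the top.

B is a simple wooden stool: a rectangular seat 329 mm (x) by 325 mm (y), 23 mm thick, top face at z = 431 mm, on four square legs, each 48×48 mm in cross-section. The legs rest on z = 0, each flush with a corner of the seat. Four stretchers, 48 mm wide and 25 mm tall, connect adjacent legs with their undersides at z = 303 mm, each running between the inner faces of the legs it joins and aligned with the legs' outer faces on the other axis.

C is an open storage box with external size 463×478×289 mm and wall thickness 17 mm (the base is also 17 mm thick). The base covers the whole footprint; the four walls stand on the base, with the y-facing walls full-width and the x-facing walls fitting between their inner faces.

Four stools sit around the table at the −y, +y, −x, +x sides. The open box is on top of the table.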